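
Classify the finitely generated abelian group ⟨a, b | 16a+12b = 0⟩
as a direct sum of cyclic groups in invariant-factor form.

Answer: M ≅ ℤ^1 ⊕ ℤ/4

Derivation:
rank_ℚ(R)=1; free=2−1=1
SNF(R) diag = [4] → torsion [4]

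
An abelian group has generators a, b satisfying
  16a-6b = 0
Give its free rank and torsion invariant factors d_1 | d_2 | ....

rank_ℚ(R)=1; free=2−1=1
SNF(R) diag = [2] → torsion [2]

Answer: M ≅ ℤ^1 ⊕ ℤ/2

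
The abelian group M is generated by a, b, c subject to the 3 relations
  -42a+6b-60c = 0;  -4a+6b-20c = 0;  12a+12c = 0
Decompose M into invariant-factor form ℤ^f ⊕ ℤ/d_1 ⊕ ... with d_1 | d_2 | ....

Answer: M ≅ ℤ/2 ⊕ ℤ/6 ⊕ ℤ/12

Derivation:
rank_ℚ(R)=3; free=3−3=0
SNF(R) diag = [2, 6, 12] → torsion [2, 6, 12]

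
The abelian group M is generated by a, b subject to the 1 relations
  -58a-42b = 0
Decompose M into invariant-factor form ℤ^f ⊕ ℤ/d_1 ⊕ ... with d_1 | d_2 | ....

Answer: M ≅ ℤ^1 ⊕ ℤ/2

Derivation:
rank_ℚ(R)=1; free=2−1=1
SNF(R) diag = [2] → torsion [2]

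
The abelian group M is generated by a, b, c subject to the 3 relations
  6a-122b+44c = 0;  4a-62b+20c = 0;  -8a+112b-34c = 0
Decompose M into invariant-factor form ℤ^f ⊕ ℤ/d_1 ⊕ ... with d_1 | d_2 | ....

Answer: M ≅ ℤ/2 ⊕ ℤ/2 ⊕ ℤ/6

Derivation:
rank_ℚ(R)=3; free=3−3=0
SNF(R) diag = [2, 2, 6] → torsion [2, 2, 6]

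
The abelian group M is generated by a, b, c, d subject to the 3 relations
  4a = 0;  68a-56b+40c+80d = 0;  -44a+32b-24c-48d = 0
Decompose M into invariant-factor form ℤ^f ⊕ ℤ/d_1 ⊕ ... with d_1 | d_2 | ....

rank_ℚ(R)=3; free=4−3=1
SNF(R) diag = [4, 8, 8] → torsion [4, 8, 8]

Answer: M ≅ ℤ^1 ⊕ ℤ/4 ⊕ ℤ/8 ⊕ ℤ/8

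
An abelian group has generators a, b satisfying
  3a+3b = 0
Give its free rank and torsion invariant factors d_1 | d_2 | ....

rank_ℚ(R)=1; free=2−1=1
SNF(R) diag = [3] → torsion [3]

Answer: M ≅ ℤ^1 ⊕ ℤ/3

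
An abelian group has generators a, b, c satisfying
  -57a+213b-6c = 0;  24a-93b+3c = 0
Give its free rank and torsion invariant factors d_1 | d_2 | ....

Answer: M ≅ ℤ^1 ⊕ ℤ/3 ⊕ ℤ/9

Derivation:
rank_ℚ(R)=2; free=3−2=1
SNF(R) diag = [3, 9] → torsion [3, 9]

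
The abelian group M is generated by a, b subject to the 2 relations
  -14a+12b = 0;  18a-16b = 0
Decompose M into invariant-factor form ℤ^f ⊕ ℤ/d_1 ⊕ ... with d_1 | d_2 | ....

rank_ℚ(R)=2; free=2−2=0
SNF(R) diag = [2, 4] → torsion [2, 4]

Answer: M ≅ ℤ/2 ⊕ ℤ/4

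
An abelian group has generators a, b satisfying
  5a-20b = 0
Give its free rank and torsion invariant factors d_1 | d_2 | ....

rank_ℚ(R)=1; free=2−1=1
SNF(R) diag = [5] → torsion [5]

Answer: M ≅ ℤ^1 ⊕ ℤ/5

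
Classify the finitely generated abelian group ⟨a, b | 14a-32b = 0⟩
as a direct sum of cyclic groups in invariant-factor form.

Answer: M ≅ ℤ^1 ⊕ ℤ/2

Derivation:
rank_ℚ(R)=1; free=2−1=1
SNF(R) diag = [2] → torsion [2]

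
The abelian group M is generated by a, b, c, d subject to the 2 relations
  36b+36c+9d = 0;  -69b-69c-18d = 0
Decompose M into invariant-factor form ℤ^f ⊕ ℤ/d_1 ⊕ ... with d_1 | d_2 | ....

Answer: M ≅ ℤ^2 ⊕ ℤ/3 ⊕ ℤ/9

Derivation:
rank_ℚ(R)=2; free=4−2=2
SNF(R) diag = [3, 9] → torsion [3, 9]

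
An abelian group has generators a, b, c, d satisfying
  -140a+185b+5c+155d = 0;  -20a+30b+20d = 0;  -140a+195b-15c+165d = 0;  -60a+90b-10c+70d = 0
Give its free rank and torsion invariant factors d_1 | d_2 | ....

Answer: M ≅ ℤ/5 ⊕ ℤ/10 ⊕ ℤ/10 ⊕ ℤ/20

Derivation:
rank_ℚ(R)=4; free=4−4=0
SNF(R) diag = [5, 10, 10, 20] → torsion [5, 10, 10, 20]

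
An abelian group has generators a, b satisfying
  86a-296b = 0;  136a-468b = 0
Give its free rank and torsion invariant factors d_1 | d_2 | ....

rank_ℚ(R)=2; free=2−2=0
SNF(R) diag = [2, 4] → torsion [2, 4]

Answer: M ≅ ℤ/2 ⊕ ℤ/4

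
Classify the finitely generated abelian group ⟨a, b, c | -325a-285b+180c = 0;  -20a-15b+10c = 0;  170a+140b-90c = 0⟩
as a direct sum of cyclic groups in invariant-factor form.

rank_ℚ(R)=3; free=3−3=0
SNF(R) diag = [5, 5, 10] → torsion [5, 5, 10]

Answer: M ≅ ℤ/5 ⊕ ℤ/5 ⊕ ℤ/10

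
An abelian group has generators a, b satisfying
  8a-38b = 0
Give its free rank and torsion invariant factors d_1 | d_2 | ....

Answer: M ≅ ℤ^1 ⊕ ℤ/2

Derivation:
rank_ℚ(R)=1; free=2−1=1
SNF(R) diag = [2] → torsion [2]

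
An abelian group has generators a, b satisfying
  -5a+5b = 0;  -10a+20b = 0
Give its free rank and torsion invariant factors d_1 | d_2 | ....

rank_ℚ(R)=2; free=2−2=0
SNF(R) diag = [5, 10] → torsion [5, 10]

Answer: M ≅ ℤ/5 ⊕ ℤ/10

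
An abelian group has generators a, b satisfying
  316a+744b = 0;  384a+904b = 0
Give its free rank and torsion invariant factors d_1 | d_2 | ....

rank_ℚ(R)=2; free=2−2=0
SNF(R) diag = [4, 8] → torsion [4, 8]

Answer: M ≅ ℤ/4 ⊕ ℤ/8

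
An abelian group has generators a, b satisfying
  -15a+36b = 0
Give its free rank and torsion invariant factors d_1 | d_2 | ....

rank_ℚ(R)=1; free=2−1=1
SNF(R) diag = [3] → torsion [3]

Answer: M ≅ ℤ^1 ⊕ ℤ/3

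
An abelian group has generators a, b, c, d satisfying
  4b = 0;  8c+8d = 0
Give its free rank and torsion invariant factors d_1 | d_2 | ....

rank_ℚ(R)=2; free=4−2=2
SNF(R) diag = [4, 8] → torsion [4, 8]

Answer: M ≅ ℤ^2 ⊕ ℤ/4 ⊕ ℤ/8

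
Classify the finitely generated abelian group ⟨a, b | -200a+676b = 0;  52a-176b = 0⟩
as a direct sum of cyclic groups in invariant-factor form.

rank_ℚ(R)=2; free=2−2=0
SNF(R) diag = [4, 12] → torsion [4, 12]

Answer: M ≅ ℤ/4 ⊕ ℤ/12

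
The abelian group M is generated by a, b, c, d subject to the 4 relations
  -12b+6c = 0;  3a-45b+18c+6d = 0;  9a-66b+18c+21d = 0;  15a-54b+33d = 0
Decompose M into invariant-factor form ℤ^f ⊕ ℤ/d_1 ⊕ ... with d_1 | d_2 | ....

rank_ℚ(R)=4; free=4−4=0
SNF(R) diag = [3, 3, 6, 6] → torsion [3, 3, 6, 6]

Answer: M ≅ ℤ/3 ⊕ ℤ/3 ⊕ ℤ/6 ⊕ ℤ/6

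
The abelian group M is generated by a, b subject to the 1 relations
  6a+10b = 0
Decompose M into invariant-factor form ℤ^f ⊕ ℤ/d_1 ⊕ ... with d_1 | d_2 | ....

Answer: M ≅ ℤ^1 ⊕ ℤ/2

Derivation:
rank_ℚ(R)=1; free=2−1=1
SNF(R) diag = [2] → torsion [2]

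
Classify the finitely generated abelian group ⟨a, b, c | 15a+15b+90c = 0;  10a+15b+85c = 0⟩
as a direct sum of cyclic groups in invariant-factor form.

rank_ℚ(R)=2; free=3−2=1
SNF(R) diag = [5, 15] → torsion [5, 15]

Answer: M ≅ ℤ^1 ⊕ ℤ/5 ⊕ ℤ/15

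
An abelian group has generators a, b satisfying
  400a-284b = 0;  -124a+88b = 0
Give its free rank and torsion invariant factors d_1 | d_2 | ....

rank_ℚ(R)=2; free=2−2=0
SNF(R) diag = [4, 4] → torsion [4, 4]

Answer: M ≅ ℤ/4 ⊕ ℤ/4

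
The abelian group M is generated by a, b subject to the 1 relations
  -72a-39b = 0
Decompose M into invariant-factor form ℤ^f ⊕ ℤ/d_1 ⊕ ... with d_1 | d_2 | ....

rank_ℚ(R)=1; free=2−1=1
SNF(R) diag = [3] → torsion [3]

Answer: M ≅ ℤ^1 ⊕ ℤ/3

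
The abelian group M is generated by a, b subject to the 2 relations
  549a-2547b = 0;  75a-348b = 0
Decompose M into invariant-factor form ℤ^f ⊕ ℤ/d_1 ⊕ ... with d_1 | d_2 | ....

rank_ℚ(R)=2; free=2−2=0
SNF(R) diag = [3, 9] → torsion [3, 9]

Answer: M ≅ ℤ/3 ⊕ ℤ/9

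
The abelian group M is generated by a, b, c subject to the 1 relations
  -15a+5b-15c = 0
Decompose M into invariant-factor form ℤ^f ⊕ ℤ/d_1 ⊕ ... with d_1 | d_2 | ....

rank_ℚ(R)=1; free=3−1=2
SNF(R) diag = [5] → torsion [5]

Answer: M ≅ ℤ^2 ⊕ ℤ/5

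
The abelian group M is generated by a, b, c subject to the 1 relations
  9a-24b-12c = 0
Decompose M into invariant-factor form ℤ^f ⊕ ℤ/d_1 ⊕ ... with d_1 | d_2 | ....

Answer: M ≅ ℤ^2 ⊕ ℤ/3

Derivation:
rank_ℚ(R)=1; free=3−1=2
SNF(R) diag = [3] → torsion [3]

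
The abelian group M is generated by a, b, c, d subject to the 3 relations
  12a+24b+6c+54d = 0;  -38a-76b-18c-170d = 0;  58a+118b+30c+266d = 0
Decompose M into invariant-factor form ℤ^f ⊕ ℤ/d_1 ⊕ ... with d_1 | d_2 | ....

Answer: M ≅ ℤ^1 ⊕ ℤ/2 ⊕ ℤ/2 ⊕ ℤ/6

Derivation:
rank_ℚ(R)=3; free=4−3=1
SNF(R) diag = [2, 2, 6] → torsion [2, 2, 6]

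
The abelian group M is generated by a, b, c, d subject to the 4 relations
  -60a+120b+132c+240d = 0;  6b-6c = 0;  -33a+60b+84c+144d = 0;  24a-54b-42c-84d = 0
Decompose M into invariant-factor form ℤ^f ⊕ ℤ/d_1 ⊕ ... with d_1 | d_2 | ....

Answer: M ≅ ℤ/3 ⊕ ℤ/6 ⊕ ℤ/12 ⊕ ℤ/12

Derivation:
rank_ℚ(R)=4; free=4−4=0
SNF(R) diag = [3, 6, 12, 12] → torsion [3, 6, 12, 12]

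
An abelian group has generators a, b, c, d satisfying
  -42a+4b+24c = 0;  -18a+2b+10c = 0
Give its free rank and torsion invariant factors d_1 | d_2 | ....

Answer: M ≅ ℤ^2 ⊕ ℤ/2 ⊕ ℤ/2

Derivation:
rank_ℚ(R)=2; free=4−2=2
SNF(R) diag = [2, 2] → torsion [2, 2]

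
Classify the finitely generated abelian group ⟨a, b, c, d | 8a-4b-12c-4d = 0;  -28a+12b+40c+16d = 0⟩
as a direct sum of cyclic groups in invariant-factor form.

rank_ℚ(R)=2; free=4−2=2
SNF(R) diag = [4, 4] → torsion [4, 4]

Answer: M ≅ ℤ^2 ⊕ ℤ/4 ⊕ ℤ/4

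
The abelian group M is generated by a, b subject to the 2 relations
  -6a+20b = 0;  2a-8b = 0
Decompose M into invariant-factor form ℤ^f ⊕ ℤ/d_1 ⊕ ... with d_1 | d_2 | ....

rank_ℚ(R)=2; free=2−2=0
SNF(R) diag = [2, 4] → torsion [2, 4]

Answer: M ≅ ℤ/2 ⊕ ℤ/4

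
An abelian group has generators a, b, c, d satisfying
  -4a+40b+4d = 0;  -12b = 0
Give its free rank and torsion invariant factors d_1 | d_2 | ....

Answer: M ≅ ℤ^2 ⊕ ℤ/4 ⊕ ℤ/12

Derivation:
rank_ℚ(R)=2; free=4−2=2
SNF(R) diag = [4, 12] → torsion [4, 12]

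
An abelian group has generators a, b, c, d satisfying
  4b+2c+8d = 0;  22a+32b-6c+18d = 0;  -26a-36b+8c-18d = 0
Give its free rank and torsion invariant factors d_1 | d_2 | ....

Answer: M ≅ ℤ^1 ⊕ ℤ/2 ⊕ ℤ/2 ⊕ ℤ/4

Derivation:
rank_ℚ(R)=3; free=4−3=1
SNF(R) diag = [2, 2, 4] → torsion [2, 2, 4]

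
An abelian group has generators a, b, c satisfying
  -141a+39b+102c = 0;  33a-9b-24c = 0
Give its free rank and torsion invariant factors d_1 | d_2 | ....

rank_ℚ(R)=2; free=3−2=1
SNF(R) diag = [3, 6] → torsion [3, 6]

Answer: M ≅ ℤ^1 ⊕ ℤ/3 ⊕ ℤ/6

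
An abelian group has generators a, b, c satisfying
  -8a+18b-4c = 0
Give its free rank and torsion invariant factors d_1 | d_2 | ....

Answer: M ≅ ℤ^2 ⊕ ℤ/2

Derivation:
rank_ℚ(R)=1; free=3−1=2
SNF(R) diag = [2] → torsion [2]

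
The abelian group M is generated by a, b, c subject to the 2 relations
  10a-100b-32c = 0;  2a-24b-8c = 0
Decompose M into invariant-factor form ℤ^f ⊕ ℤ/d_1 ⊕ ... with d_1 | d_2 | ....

rank_ℚ(R)=2; free=3−2=1
SNF(R) diag = [2, 4] → torsion [2, 4]

Answer: M ≅ ℤ^1 ⊕ ℤ/2 ⊕ ℤ/4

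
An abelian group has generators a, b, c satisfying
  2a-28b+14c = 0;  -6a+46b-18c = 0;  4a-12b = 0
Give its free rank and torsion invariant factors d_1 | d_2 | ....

rank_ℚ(R)=3; free=3−3=0
SNF(R) diag = [2, 2, 4] → torsion [2, 2, 4]

Answer: M ≅ ℤ/2 ⊕ ℤ/2 ⊕ ℤ/4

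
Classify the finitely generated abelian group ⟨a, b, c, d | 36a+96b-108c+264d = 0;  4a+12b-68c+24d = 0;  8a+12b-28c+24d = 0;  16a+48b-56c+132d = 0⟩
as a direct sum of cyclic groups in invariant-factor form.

Answer: M ≅ ℤ/4 ⊕ ℤ/12 ⊕ ℤ/36 ⊕ ℤ/36

Derivation:
rank_ℚ(R)=4; free=4−4=0
SNF(R) diag = [4, 12, 36, 36] → torsion [4, 12, 36, 36]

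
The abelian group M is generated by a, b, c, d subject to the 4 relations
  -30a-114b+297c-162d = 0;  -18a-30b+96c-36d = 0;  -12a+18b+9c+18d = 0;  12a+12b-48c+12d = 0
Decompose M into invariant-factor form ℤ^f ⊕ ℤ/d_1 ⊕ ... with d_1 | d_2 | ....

rank_ℚ(R)=4; free=4−4=0
SNF(R) diag = [3, 6, 6, 12] → torsion [3, 6, 6, 12]

Answer: M ≅ ℤ/3 ⊕ ℤ/6 ⊕ ℤ/6 ⊕ ℤ/12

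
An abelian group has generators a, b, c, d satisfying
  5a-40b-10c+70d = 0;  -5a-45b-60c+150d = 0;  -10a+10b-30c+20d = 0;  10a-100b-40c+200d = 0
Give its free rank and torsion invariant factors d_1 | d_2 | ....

rank_ℚ(R)=4; free=4−4=0
SNF(R) diag = [5, 5, 10, 20] → torsion [5, 5, 10, 20]

Answer: M ≅ ℤ/5 ⊕ ℤ/5 ⊕ ℤ/10 ⊕ ℤ/20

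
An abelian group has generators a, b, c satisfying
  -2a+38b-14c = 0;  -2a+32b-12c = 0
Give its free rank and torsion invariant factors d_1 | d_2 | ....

rank_ℚ(R)=2; free=3−2=1
SNF(R) diag = [2, 2] → torsion [2, 2]

Answer: M ≅ ℤ^1 ⊕ ℤ/2 ⊕ ℤ/2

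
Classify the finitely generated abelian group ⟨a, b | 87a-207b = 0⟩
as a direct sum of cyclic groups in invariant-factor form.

Answer: M ≅ ℤ^1 ⊕ ℤ/3

Derivation:
rank_ℚ(R)=1; free=2−1=1
SNF(R) diag = [3] → torsion [3]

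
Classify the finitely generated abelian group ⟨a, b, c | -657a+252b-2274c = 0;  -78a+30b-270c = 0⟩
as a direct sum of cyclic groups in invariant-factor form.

Answer: M ≅ ℤ^1 ⊕ ℤ/3 ⊕ ℤ/6

Derivation:
rank_ℚ(R)=2; free=3−2=1
SNF(R) diag = [3, 6] → torsion [3, 6]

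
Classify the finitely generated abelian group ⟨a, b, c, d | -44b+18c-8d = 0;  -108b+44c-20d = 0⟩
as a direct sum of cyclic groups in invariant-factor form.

rank_ℚ(R)=2; free=4−2=2
SNF(R) diag = [2, 4] → torsion [2, 4]

Answer: M ≅ ℤ^2 ⊕ ℤ/2 ⊕ ℤ/4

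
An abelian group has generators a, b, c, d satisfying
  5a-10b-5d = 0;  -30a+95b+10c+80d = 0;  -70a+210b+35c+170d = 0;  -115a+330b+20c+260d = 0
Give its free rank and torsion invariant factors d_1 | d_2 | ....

Answer: M ≅ ℤ/5 ⊕ ℤ/5 ⊕ ℤ/15 ⊕ ℤ/15

Derivation:
rank_ℚ(R)=4; free=4−4=0
SNF(R) diag = [5, 5, 15, 15] → torsion [5, 5, 15, 15]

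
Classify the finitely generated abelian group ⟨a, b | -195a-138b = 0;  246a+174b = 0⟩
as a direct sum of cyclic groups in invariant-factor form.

rank_ℚ(R)=2; free=2−2=0
SNF(R) diag = [3, 6] → torsion [3, 6]

Answer: M ≅ ℤ/3 ⊕ ℤ/6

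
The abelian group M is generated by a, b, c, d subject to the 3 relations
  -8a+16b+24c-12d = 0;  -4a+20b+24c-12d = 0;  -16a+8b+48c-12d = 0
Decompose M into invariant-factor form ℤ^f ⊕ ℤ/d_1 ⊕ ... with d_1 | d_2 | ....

rank_ℚ(R)=3; free=4−3=1
SNF(R) diag = [4, 12, 24] → torsion [4, 12, 24]

Answer: M ≅ ℤ^1 ⊕ ℤ/4 ⊕ ℤ/12 ⊕ ℤ/24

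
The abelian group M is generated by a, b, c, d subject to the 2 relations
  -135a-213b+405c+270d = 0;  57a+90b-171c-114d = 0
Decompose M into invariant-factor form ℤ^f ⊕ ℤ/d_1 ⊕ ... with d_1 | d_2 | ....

Answer: M ≅ ℤ^2 ⊕ ℤ/3 ⊕ ℤ/3

Derivation:
rank_ℚ(R)=2; free=4−2=2
SNF(R) diag = [3, 3] → torsion [3, 3]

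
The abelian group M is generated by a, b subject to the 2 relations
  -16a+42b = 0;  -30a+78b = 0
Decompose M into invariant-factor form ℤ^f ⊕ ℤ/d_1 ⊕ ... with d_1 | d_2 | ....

Answer: M ≅ ℤ/2 ⊕ ℤ/6

Derivation:
rank_ℚ(R)=2; free=2−2=0
SNF(R) diag = [2, 6] → torsion [2, 6]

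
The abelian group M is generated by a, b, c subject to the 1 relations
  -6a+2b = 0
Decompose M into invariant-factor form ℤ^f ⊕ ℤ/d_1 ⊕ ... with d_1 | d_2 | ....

rank_ℚ(R)=1; free=3−1=2
SNF(R) diag = [2] → torsion [2]

Answer: M ≅ ℤ^2 ⊕ ℤ/2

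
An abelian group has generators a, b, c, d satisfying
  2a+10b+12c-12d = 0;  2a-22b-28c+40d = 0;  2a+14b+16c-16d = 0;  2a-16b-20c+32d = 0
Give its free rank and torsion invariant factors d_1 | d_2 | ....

rank_ℚ(R)=4; free=4−4=0
SNF(R) diag = [2, 2, 4, 12] → torsion [2, 2, 4, 12]

Answer: M ≅ ℤ/2 ⊕ ℤ/2 ⊕ ℤ/4 ⊕ ℤ/12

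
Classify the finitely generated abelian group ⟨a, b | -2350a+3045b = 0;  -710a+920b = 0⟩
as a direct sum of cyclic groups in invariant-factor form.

rank_ℚ(R)=2; free=2−2=0
SNF(R) diag = [5, 10] → torsion [5, 10]

Answer: M ≅ ℤ/5 ⊕ ℤ/10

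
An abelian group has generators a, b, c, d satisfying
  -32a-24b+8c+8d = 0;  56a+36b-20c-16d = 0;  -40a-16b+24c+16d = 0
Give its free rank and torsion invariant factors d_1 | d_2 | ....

rank_ℚ(R)=3; free=4−3=1
SNF(R) diag = [4, 8, 8] → torsion [4, 8, 8]

Answer: M ≅ ℤ^1 ⊕ ℤ/4 ⊕ ℤ/8 ⊕ ℤ/8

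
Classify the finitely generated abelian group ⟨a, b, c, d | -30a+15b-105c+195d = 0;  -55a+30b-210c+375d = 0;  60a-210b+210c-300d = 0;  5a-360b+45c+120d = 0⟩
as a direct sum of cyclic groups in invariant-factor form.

rank_ℚ(R)=4; free=4−4=0
SNF(R) diag = [5, 15, 45, 90] → torsion [5, 15, 45, 90]

Answer: M ≅ ℤ/5 ⊕ ℤ/15 ⊕ ℤ/45 ⊕ ℤ/90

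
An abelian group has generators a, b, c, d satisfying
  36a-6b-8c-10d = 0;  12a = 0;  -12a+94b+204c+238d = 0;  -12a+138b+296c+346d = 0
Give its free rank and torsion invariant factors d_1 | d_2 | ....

rank_ℚ(R)=4; free=4−4=0
SNF(R) diag = [2, 4, 12, 12] → torsion [2, 4, 12, 12]

Answer: M ≅ ℤ/2 ⊕ ℤ/4 ⊕ ℤ/12 ⊕ ℤ/12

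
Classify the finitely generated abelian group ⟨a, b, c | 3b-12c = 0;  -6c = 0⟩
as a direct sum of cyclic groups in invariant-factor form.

Answer: M ≅ ℤ^1 ⊕ ℤ/3 ⊕ ℤ/6

Derivation:
rank_ℚ(R)=2; free=3−2=1
SNF(R) diag = [3, 6] → torsion [3, 6]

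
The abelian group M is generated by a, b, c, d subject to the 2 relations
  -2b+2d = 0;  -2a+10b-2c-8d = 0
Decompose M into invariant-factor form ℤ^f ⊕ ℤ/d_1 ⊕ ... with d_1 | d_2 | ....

rank_ℚ(R)=2; free=4−2=2
SNF(R) diag = [2, 2] → torsion [2, 2]

Answer: M ≅ ℤ^2 ⊕ ℤ/2 ⊕ ℤ/2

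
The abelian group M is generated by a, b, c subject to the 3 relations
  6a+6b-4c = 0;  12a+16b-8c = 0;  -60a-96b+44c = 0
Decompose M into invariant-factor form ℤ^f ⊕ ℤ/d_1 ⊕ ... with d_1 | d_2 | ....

Answer: M ≅ ℤ/2 ⊕ ℤ/4 ⊕ ℤ/12

Derivation:
rank_ℚ(R)=3; free=3−3=0
SNF(R) diag = [2, 4, 12] → torsion [2, 4, 12]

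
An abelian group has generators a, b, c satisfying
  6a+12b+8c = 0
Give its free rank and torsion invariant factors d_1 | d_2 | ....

Answer: M ≅ ℤ^2 ⊕ ℤ/2

Derivation:
rank_ℚ(R)=1; free=3−1=2
SNF(R) diag = [2] → torsion [2]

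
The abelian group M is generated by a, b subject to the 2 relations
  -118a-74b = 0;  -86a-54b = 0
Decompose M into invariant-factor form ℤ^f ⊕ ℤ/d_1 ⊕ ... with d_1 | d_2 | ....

rank_ℚ(R)=2; free=2−2=0
SNF(R) diag = [2, 4] → torsion [2, 4]

Answer: M ≅ ℤ/2 ⊕ ℤ/4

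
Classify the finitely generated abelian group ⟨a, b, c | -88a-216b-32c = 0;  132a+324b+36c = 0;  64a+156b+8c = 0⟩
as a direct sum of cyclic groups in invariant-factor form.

Answer: M ≅ ℤ/4 ⊕ ℤ/12 ⊕ ℤ/24

Derivation:
rank_ℚ(R)=3; free=3−3=0
SNF(R) diag = [4, 12, 24] → torsion [4, 12, 24]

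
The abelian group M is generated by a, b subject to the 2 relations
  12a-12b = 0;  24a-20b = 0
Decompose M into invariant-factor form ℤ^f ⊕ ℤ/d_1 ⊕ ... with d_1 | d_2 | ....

Answer: M ≅ ℤ/4 ⊕ ℤ/12

Derivation:
rank_ℚ(R)=2; free=2−2=0
SNF(R) diag = [4, 12] → torsion [4, 12]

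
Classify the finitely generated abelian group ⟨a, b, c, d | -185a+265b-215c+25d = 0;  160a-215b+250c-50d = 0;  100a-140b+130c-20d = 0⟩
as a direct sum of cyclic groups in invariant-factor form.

Answer: M ≅ ℤ^1 ⊕ ℤ/5 ⊕ ℤ/15 ⊕ ℤ/30

Derivation:
rank_ℚ(R)=3; free=4−3=1
SNF(R) diag = [5, 15, 30] → torsion [5, 15, 30]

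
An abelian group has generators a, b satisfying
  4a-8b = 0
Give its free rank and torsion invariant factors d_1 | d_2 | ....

rank_ℚ(R)=1; free=2−1=1
SNF(R) diag = [4] → torsion [4]

Answer: M ≅ ℤ^1 ⊕ ℤ/4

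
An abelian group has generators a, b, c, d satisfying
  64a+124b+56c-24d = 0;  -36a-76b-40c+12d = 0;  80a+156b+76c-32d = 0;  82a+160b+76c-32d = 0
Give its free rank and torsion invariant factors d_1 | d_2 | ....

rank_ℚ(R)=4; free=4−4=0
SNF(R) diag = [2, 4, 4, 12] → torsion [2, 4, 4, 12]

Answer: M ≅ ℤ/2 ⊕ ℤ/4 ⊕ ℤ/4 ⊕ ℤ/12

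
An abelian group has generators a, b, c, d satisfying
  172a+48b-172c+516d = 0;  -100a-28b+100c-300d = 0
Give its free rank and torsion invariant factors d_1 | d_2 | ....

Answer: M ≅ ℤ^2 ⊕ ℤ/4 ⊕ ℤ/4

Derivation:
rank_ℚ(R)=2; free=4−2=2
SNF(R) diag = [4, 4] → torsion [4, 4]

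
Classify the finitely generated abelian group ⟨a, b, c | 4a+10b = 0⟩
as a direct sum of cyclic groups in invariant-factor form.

rank_ℚ(R)=1; free=3−1=2
SNF(R) diag = [2] → torsion [2]

Answer: M ≅ ℤ^2 ⊕ ℤ/2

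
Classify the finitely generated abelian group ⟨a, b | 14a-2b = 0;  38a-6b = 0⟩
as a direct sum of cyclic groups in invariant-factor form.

rank_ℚ(R)=2; free=2−2=0
SNF(R) diag = [2, 4] → torsion [2, 4]

Answer: M ≅ ℤ/2 ⊕ ℤ/4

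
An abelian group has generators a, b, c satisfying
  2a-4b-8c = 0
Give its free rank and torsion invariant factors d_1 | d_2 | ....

Answer: M ≅ ℤ^2 ⊕ ℤ/2

Derivation:
rank_ℚ(R)=1; free=3−1=2
SNF(R) diag = [2] → torsion [2]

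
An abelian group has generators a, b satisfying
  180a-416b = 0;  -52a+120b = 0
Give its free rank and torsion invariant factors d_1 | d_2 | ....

Answer: M ≅ ℤ/4 ⊕ ℤ/8

Derivation:
rank_ℚ(R)=2; free=2−2=0
SNF(R) diag = [4, 8] → torsion [4, 8]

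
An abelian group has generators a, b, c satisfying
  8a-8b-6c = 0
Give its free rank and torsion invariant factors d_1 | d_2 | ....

Answer: M ≅ ℤ^2 ⊕ ℤ/2

Derivation:
rank_ℚ(R)=1; free=3−1=2
SNF(R) diag = [2] → torsion [2]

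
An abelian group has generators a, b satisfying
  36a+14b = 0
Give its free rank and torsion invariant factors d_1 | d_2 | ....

rank_ℚ(R)=1; free=2−1=1
SNF(R) diag = [2] → torsion [2]

Answer: M ≅ ℤ^1 ⊕ ℤ/2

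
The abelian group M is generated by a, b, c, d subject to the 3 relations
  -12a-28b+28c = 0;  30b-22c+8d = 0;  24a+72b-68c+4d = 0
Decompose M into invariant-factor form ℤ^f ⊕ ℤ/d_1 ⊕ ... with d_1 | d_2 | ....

Answer: M ≅ ℤ^1 ⊕ ℤ/2 ⊕ ℤ/4 ⊕ ℤ/12

Derivation:
rank_ℚ(R)=3; free=4−3=1
SNF(R) diag = [2, 4, 12] → torsion [2, 4, 12]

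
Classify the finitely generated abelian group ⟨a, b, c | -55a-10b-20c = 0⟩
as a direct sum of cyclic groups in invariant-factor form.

rank_ℚ(R)=1; free=3−1=2
SNF(R) diag = [5] → torsion [5]

Answer: M ≅ ℤ^2 ⊕ ℤ/5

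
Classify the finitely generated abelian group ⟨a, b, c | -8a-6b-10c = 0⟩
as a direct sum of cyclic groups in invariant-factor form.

Answer: M ≅ ℤ^2 ⊕ ℤ/2

Derivation:
rank_ℚ(R)=1; free=3−1=2
SNF(R) diag = [2] → torsion [2]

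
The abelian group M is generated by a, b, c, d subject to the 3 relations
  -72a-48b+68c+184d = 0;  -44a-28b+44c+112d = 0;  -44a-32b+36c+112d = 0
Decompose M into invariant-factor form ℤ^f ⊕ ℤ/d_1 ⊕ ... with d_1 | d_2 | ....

rank_ℚ(R)=3; free=4−3=1
SNF(R) diag = [4, 4, 4] → torsion [4, 4, 4]

Answer: M ≅ ℤ^1 ⊕ ℤ/4 ⊕ ℤ/4 ⊕ ℤ/4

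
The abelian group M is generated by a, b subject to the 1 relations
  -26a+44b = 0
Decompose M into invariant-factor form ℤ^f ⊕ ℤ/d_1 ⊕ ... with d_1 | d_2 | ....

rank_ℚ(R)=1; free=2−1=1
SNF(R) diag = [2] → torsion [2]

Answer: M ≅ ℤ^1 ⊕ ℤ/2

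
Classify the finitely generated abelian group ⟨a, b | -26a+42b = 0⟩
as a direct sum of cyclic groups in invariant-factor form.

rank_ℚ(R)=1; free=2−1=1
SNF(R) diag = [2] → torsion [2]

Answer: M ≅ ℤ^1 ⊕ ℤ/2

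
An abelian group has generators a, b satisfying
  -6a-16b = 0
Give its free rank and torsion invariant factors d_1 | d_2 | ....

rank_ℚ(R)=1; free=2−1=1
SNF(R) diag = [2] → torsion [2]

Answer: M ≅ ℤ^1 ⊕ ℤ/2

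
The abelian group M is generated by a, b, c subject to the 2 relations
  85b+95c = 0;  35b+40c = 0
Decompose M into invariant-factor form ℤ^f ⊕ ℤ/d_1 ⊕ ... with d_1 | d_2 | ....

rank_ℚ(R)=2; free=3−2=1
SNF(R) diag = [5, 15] → torsion [5, 15]

Answer: M ≅ ℤ^1 ⊕ ℤ/5 ⊕ ℤ/15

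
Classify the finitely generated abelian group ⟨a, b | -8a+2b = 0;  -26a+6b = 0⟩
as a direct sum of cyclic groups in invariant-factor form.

Answer: M ≅ ℤ/2 ⊕ ℤ/2

Derivation:
rank_ℚ(R)=2; free=2−2=0
SNF(R) diag = [2, 2] → torsion [2, 2]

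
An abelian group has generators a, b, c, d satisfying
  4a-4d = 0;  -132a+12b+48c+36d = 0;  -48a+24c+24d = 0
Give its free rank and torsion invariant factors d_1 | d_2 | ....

Answer: M ≅ ℤ^1 ⊕ ℤ/4 ⊕ ℤ/12 ⊕ ℤ/24

Derivation:
rank_ℚ(R)=3; free=4−3=1
SNF(R) diag = [4, 12, 24] → torsion [4, 12, 24]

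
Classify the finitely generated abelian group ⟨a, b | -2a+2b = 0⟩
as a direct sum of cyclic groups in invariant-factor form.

Answer: M ≅ ℤ^1 ⊕ ℤ/2

Derivation:
rank_ℚ(R)=1; free=2−1=1
SNF(R) diag = [2] → torsion [2]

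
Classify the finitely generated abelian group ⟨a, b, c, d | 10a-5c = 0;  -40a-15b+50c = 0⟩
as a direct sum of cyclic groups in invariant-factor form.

Answer: M ≅ ℤ^2 ⊕ ℤ/5 ⊕ ℤ/15

Derivation:
rank_ℚ(R)=2; free=4−2=2
SNF(R) diag = [5, 15] → torsion [5, 15]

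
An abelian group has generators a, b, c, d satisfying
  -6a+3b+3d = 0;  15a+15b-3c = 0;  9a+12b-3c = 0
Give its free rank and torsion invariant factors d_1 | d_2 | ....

rank_ℚ(R)=3; free=4−3=1
SNF(R) diag = [3, 3, 3] → torsion [3, 3, 3]

Answer: M ≅ ℤ^1 ⊕ ℤ/3 ⊕ ℤ/3 ⊕ ℤ/3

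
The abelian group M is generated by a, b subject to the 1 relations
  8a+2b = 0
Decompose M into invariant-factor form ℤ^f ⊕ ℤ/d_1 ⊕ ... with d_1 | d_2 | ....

rank_ℚ(R)=1; free=2−1=1
SNF(R) diag = [2] → torsion [2]

Answer: M ≅ ℤ^1 ⊕ ℤ/2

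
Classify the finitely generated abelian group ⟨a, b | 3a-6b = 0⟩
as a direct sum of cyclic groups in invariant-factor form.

Answer: M ≅ ℤ^1 ⊕ ℤ/3

Derivation:
rank_ℚ(R)=1; free=2−1=1
SNF(R) diag = [3] → torsion [3]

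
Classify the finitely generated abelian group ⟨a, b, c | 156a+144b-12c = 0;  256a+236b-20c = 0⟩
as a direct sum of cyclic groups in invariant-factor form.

Answer: M ≅ ℤ^1 ⊕ ℤ/4 ⊕ ℤ/12

Derivation:
rank_ℚ(R)=2; free=3−2=1
SNF(R) diag = [4, 12] → torsion [4, 12]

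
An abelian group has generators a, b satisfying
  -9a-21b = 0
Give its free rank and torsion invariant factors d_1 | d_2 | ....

Answer: M ≅ ℤ^1 ⊕ ℤ/3

Derivation:
rank_ℚ(R)=1; free=2−1=1
SNF(R) diag = [3] → torsion [3]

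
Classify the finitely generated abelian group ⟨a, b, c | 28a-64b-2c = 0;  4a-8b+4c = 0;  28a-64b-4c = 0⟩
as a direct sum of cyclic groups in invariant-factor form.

Answer: M ≅ ℤ/2 ⊕ ℤ/4 ⊕ ℤ/8

Derivation:
rank_ℚ(R)=3; free=3−3=0
SNF(R) diag = [2, 4, 8] → torsion [2, 4, 8]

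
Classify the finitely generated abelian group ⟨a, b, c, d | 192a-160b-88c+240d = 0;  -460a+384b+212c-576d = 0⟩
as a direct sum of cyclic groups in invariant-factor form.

rank_ℚ(R)=2; free=4−2=2
SNF(R) diag = [4, 8] → torsion [4, 8]

Answer: M ≅ ℤ^2 ⊕ ℤ/4 ⊕ ℤ/8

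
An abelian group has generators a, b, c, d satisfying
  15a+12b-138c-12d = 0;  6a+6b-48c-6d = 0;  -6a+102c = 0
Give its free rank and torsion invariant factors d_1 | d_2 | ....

rank_ℚ(R)=3; free=4−3=1
SNF(R) diag = [3, 6, 18] → torsion [3, 6, 18]

Answer: M ≅ ℤ^1 ⊕ ℤ/3 ⊕ ℤ/6 ⊕ ℤ/18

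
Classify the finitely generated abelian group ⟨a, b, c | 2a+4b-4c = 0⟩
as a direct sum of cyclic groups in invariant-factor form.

rank_ℚ(R)=1; free=3−1=2
SNF(R) diag = [2] → torsion [2]

Answer: M ≅ ℤ^2 ⊕ ℤ/2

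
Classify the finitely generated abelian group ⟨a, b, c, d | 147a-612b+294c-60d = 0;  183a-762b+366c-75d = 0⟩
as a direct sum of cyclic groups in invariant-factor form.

rank_ℚ(R)=2; free=4−2=2
SNF(R) diag = [3, 3] → torsion [3, 3]

Answer: M ≅ ℤ^2 ⊕ ℤ/3 ⊕ ℤ/3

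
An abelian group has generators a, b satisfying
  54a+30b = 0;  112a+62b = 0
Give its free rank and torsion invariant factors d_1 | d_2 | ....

rank_ℚ(R)=2; free=2−2=0
SNF(R) diag = [2, 6] → torsion [2, 6]

Answer: M ≅ ℤ/2 ⊕ ℤ/6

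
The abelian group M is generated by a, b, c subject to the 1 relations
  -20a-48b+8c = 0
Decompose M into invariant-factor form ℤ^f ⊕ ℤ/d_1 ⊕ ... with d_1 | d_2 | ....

rank_ℚ(R)=1; free=3−1=2
SNF(R) diag = [4] → torsion [4]

Answer: M ≅ ℤ^2 ⊕ ℤ/4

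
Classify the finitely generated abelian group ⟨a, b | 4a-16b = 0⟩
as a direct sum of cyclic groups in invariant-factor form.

Answer: M ≅ ℤ^1 ⊕ ℤ/4

Derivation:
rank_ℚ(R)=1; free=2−1=1
SNF(R) diag = [4] → torsion [4]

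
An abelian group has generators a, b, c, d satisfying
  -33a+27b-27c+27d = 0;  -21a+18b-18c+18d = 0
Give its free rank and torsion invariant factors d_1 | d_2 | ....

rank_ℚ(R)=2; free=4−2=2
SNF(R) diag = [3, 9] → torsion [3, 9]

Answer: M ≅ ℤ^2 ⊕ ℤ/3 ⊕ ℤ/9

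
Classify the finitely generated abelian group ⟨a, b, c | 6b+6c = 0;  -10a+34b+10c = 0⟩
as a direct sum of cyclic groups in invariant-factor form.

rank_ℚ(R)=2; free=3−2=1
SNF(R) diag = [2, 6] → torsion [2, 6]

Answer: M ≅ ℤ^1 ⊕ ℤ/2 ⊕ ℤ/6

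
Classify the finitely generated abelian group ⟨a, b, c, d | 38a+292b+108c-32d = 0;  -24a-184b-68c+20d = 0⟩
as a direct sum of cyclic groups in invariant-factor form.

rank_ℚ(R)=2; free=4−2=2
SNF(R) diag = [2, 4] → torsion [2, 4]

Answer: M ≅ ℤ^2 ⊕ ℤ/2 ⊕ ℤ/4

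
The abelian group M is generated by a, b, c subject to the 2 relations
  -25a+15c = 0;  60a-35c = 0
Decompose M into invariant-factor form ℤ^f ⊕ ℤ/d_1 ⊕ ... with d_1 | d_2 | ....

Answer: M ≅ ℤ^1 ⊕ ℤ/5 ⊕ ℤ/5

Derivation:
rank_ℚ(R)=2; free=3−2=1
SNF(R) diag = [5, 5] → torsion [5, 5]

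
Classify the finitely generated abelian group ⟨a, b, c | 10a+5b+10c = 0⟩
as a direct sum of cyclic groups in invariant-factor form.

rank_ℚ(R)=1; free=3−1=2
SNF(R) diag = [5] → torsion [5]

Answer: M ≅ ℤ^2 ⊕ ℤ/5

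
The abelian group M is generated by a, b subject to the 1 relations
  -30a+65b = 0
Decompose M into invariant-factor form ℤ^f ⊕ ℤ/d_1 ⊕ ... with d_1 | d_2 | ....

Answer: M ≅ ℤ^1 ⊕ ℤ/5

Derivation:
rank_ℚ(R)=1; free=2−1=1
SNF(R) diag = [5] → torsion [5]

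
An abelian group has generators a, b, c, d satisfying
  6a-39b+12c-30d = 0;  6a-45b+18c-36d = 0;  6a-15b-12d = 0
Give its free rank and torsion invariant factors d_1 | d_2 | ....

rank_ℚ(R)=3; free=4−3=1
SNF(R) diag = [3, 6, 6] → torsion [3, 6, 6]

Answer: M ≅ ℤ^1 ⊕ ℤ/3 ⊕ ℤ/6 ⊕ ℤ/6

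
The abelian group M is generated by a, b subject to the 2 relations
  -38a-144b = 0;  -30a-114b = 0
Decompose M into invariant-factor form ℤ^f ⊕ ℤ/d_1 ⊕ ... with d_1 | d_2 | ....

rank_ℚ(R)=2; free=2−2=0
SNF(R) diag = [2, 6] → torsion [2, 6]

Answer: M ≅ ℤ/2 ⊕ ℤ/6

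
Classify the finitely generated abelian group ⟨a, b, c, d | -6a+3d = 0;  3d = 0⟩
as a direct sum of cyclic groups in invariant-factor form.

rank_ℚ(R)=2; free=4−2=2
SNF(R) diag = [3, 6] → torsion [3, 6]

Answer: M ≅ ℤ^2 ⊕ ℤ/3 ⊕ ℤ/6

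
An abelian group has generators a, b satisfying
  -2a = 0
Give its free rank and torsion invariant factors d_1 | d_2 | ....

rank_ℚ(R)=1; free=2−1=1
SNF(R) diag = [2] → torsion [2]

Answer: M ≅ ℤ^1 ⊕ ℤ/2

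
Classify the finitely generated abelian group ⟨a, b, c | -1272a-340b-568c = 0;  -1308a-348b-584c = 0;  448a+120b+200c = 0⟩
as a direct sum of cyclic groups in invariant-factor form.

Answer: M ≅ ℤ/4 ⊕ ℤ/4 ⊕ ℤ/8

Derivation:
rank_ℚ(R)=3; free=3−3=0
SNF(R) diag = [4, 4, 8] → torsion [4, 4, 8]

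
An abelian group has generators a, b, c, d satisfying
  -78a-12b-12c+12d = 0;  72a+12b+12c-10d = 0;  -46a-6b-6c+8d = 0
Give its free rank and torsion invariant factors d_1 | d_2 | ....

Answer: M ≅ ℤ^1 ⊕ ℤ/2 ⊕ ℤ/2 ⊕ ℤ/6

Derivation:
rank_ℚ(R)=3; free=4−3=1
SNF(R) diag = [2, 2, 6] → torsion [2, 2, 6]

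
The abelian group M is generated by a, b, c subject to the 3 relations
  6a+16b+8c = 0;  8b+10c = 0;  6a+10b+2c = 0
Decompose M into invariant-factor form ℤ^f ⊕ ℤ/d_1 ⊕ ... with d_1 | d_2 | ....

Answer: M ≅ ℤ/2 ⊕ ℤ/6 ⊕ ℤ/6

Derivation:
rank_ℚ(R)=3; free=3−3=0
SNF(R) diag = [2, 6, 6] → torsion [2, 6, 6]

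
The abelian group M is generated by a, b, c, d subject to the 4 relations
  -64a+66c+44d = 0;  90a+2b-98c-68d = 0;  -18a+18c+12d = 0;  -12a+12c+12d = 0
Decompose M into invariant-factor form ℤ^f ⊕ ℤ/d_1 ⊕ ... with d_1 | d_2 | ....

rank_ℚ(R)=4; free=4−4=0
SNF(R) diag = [2, 2, 6, 12] → torsion [2, 2, 6, 12]

Answer: M ≅ ℤ/2 ⊕ ℤ/2 ⊕ ℤ/6 ⊕ ℤ/12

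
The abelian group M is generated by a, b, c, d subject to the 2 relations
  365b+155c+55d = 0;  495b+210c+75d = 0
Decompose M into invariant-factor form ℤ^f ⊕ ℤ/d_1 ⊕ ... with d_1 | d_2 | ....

Answer: M ≅ ℤ^2 ⊕ ℤ/5 ⊕ ℤ/15

Derivation:
rank_ℚ(R)=2; free=4−2=2
SNF(R) diag = [5, 15] → torsion [5, 15]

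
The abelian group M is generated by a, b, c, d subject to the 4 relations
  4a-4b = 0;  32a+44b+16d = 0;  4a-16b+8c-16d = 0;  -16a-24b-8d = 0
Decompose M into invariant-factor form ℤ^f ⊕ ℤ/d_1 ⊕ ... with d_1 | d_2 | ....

rank_ℚ(R)=4; free=4−4=0
SNF(R) diag = [4, 4, 8, 8] → torsion [4, 4, 8, 8]

Answer: M ≅ ℤ/4 ⊕ ℤ/4 ⊕ ℤ/8 ⊕ ℤ/8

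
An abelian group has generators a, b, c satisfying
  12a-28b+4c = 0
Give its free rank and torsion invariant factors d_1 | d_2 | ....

Answer: M ≅ ℤ^2 ⊕ ℤ/4

Derivation:
rank_ℚ(R)=1; free=3−1=2
SNF(R) diag = [4] → torsion [4]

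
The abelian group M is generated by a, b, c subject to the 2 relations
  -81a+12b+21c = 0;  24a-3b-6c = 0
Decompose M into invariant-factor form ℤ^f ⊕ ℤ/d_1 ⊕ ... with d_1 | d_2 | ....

rank_ℚ(R)=2; free=3−2=1
SNF(R) diag = [3, 3] → torsion [3, 3]

Answer: M ≅ ℤ^1 ⊕ ℤ/3 ⊕ ℤ/3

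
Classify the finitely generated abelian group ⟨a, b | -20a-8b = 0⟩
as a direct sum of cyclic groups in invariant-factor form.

Answer: M ≅ ℤ^1 ⊕ ℤ/4

Derivation:
rank_ℚ(R)=1; free=2−1=1
SNF(R) diag = [4] → torsion [4]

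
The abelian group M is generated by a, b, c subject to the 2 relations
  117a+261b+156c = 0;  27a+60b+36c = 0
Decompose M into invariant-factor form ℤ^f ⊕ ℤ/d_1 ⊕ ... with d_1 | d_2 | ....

rank_ℚ(R)=2; free=3−2=1
SNF(R) diag = [3, 3] → torsion [3, 3]

Answer: M ≅ ℤ^1 ⊕ ℤ/3 ⊕ ℤ/3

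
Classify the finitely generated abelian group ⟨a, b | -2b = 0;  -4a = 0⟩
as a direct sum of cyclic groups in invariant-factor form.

Answer: M ≅ ℤ/2 ⊕ ℤ/4

Derivation:
rank_ℚ(R)=2; free=2−2=0
SNF(R) diag = [2, 4] → torsion [2, 4]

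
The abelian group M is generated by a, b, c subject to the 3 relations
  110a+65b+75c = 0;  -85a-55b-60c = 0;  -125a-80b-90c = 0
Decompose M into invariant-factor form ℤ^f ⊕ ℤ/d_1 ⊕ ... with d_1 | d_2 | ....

rank_ℚ(R)=3; free=3−3=0
SNF(R) diag = [5, 15, 15] → torsion [5, 15, 15]

Answer: M ≅ ℤ/5 ⊕ ℤ/15 ⊕ ℤ/15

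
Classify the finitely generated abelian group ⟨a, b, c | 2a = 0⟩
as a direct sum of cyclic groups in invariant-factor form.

rank_ℚ(R)=1; free=3−1=2
SNF(R) diag = [2] → torsion [2]

Answer: M ≅ ℤ^2 ⊕ ℤ/2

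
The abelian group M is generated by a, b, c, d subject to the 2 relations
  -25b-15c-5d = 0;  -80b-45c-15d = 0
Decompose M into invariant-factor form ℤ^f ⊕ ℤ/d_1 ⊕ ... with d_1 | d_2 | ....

rank_ℚ(R)=2; free=4−2=2
SNF(R) diag = [5, 5] → torsion [5, 5]

Answer: M ≅ ℤ^2 ⊕ ℤ/5 ⊕ ℤ/5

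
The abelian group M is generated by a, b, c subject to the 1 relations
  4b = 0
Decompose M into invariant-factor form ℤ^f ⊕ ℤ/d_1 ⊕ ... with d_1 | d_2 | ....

Answer: M ≅ ℤ^2 ⊕ ℤ/4

Derivation:
rank_ℚ(R)=1; free=3−1=2
SNF(R) diag = [4] → torsion [4]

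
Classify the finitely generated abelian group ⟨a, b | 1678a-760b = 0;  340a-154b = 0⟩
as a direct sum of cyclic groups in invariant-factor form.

rank_ℚ(R)=2; free=2−2=0
SNF(R) diag = [2, 6] → torsion [2, 6]

Answer: M ≅ ℤ/2 ⊕ ℤ/6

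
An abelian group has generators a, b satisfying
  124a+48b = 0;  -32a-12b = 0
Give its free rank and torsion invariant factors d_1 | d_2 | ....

rank_ℚ(R)=2; free=2−2=0
SNF(R) diag = [4, 12] → torsion [4, 12]

Answer: M ≅ ℤ/4 ⊕ ℤ/12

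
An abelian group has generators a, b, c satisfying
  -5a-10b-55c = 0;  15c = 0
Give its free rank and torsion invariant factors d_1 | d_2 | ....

rank_ℚ(R)=2; free=3−2=1
SNF(R) diag = [5, 15] → torsion [5, 15]

Answer: M ≅ ℤ^1 ⊕ ℤ/5 ⊕ ℤ/15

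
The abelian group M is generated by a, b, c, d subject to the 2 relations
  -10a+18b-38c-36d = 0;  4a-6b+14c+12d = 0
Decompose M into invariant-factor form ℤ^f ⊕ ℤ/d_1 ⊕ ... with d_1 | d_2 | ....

Answer: M ≅ ℤ^2 ⊕ ℤ/2 ⊕ ℤ/6

Derivation:
rank_ℚ(R)=2; free=4−2=2
SNF(R) diag = [2, 6] → torsion [2, 6]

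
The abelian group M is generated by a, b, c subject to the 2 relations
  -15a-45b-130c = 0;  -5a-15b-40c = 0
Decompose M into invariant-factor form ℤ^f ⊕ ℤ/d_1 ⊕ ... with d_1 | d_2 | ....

Answer: M ≅ ℤ^1 ⊕ ℤ/5 ⊕ ℤ/10

Derivation:
rank_ℚ(R)=2; free=3−2=1
SNF(R) diag = [5, 10] → torsion [5, 10]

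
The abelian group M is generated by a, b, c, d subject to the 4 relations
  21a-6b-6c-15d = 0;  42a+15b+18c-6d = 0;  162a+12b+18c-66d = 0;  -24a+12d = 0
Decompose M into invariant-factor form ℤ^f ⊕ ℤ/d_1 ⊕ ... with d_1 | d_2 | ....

rank_ℚ(R)=4; free=4−4=0
SNF(R) diag = [3, 3, 6, 12] → torsion [3, 3, 6, 12]

Answer: M ≅ ℤ/3 ⊕ ℤ/3 ⊕ ℤ/6 ⊕ ℤ/12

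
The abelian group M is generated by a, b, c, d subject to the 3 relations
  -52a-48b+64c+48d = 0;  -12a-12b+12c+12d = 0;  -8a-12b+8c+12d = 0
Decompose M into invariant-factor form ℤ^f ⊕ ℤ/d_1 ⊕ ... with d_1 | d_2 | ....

Answer: M ≅ ℤ^1 ⊕ ℤ/4 ⊕ ℤ/12 ⊕ ℤ/12

Derivation:
rank_ℚ(R)=3; free=4−3=1
SNF(R) diag = [4, 12, 12] → torsion [4, 12, 12]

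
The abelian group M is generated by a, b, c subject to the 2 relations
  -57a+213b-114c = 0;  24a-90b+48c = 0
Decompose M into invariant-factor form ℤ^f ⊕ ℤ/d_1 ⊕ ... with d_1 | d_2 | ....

Answer: M ≅ ℤ^1 ⊕ ℤ/3 ⊕ ℤ/6

Derivation:
rank_ℚ(R)=2; free=3−2=1
SNF(R) diag = [3, 6] → torsion [3, 6]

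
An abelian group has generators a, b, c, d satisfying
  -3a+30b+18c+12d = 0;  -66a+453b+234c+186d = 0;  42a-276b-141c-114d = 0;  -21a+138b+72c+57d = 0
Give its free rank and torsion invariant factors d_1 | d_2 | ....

Answer: M ≅ ℤ/3 ⊕ ℤ/3 ⊕ ℤ/3 ⊕ ℤ/9

Derivation:
rank_ℚ(R)=4; free=4−4=0
SNF(R) diag = [3, 3, 3, 9] → torsion [3, 3, 3, 9]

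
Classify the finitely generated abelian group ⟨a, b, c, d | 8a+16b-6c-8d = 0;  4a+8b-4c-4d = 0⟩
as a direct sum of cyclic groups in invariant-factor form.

Answer: M ≅ ℤ^2 ⊕ ℤ/2 ⊕ ℤ/4

Derivation:
rank_ℚ(R)=2; free=4−2=2
SNF(R) diag = [2, 4] → torsion [2, 4]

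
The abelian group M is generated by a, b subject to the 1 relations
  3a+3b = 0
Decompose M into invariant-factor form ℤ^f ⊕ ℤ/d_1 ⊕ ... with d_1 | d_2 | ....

rank_ℚ(R)=1; free=2−1=1
SNF(R) diag = [3] → torsion [3]

Answer: M ≅ ℤ^1 ⊕ ℤ/3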